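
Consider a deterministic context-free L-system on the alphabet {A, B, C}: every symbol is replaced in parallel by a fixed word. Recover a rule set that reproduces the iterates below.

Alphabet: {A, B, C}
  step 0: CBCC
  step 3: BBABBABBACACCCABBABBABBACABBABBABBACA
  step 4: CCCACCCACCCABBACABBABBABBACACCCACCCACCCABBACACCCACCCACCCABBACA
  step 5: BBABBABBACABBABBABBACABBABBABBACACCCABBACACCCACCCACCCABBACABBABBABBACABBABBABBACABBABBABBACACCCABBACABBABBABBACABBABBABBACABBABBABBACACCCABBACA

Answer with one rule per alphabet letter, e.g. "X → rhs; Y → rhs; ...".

  step 4 ⇒ step 5: CCCACCCACCCABBACABBABBABBACACCCACCCACCCABBACACCCACCCACCCABBACA ⇒ BBA·BBA·BBA·CA·BBA·BBA·BBA·CA·BBA·BBA·BBA·CA·C·C·CA·BBA·CA·C·C·CA·C·C·CA·C·C·CA·BBA·CA·BBA·BBA·BBA·CA·BBA·BBA·BBA·CA·BBA·BBA·BBA·CA·C·C·CA·BBA·CA·BBA·BBA·BBA·CA·BBA·BBA·BBA·CA·BBA·BBA·BBA·CA·C·C·CA·BBA·CA
    A ↦ CA
    B ↦ C
    C ↦ BBA

A->CA, B->C, C->BBA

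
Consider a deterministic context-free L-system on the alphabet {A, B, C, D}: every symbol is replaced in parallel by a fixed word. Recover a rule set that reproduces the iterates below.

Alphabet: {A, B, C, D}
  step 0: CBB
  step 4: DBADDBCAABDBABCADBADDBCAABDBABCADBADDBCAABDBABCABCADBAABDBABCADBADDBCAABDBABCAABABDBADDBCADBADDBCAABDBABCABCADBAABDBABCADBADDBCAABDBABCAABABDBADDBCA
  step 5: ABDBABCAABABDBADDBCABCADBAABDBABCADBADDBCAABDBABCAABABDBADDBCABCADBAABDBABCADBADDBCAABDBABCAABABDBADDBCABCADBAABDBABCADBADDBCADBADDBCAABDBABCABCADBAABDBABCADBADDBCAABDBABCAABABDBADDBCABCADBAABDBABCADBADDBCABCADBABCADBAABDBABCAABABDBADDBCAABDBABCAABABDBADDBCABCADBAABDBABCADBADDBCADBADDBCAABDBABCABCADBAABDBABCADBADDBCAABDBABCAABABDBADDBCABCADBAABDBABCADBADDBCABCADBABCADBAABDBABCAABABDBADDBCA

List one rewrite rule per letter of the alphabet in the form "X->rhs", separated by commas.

  step 4 ⇒ step 5: DBADDBCAABDBABCADBADDBCAABDBABCADBADDBCAABDBABCABCADBAABDBABCADBADDBCAABDBABCAABABDBADDBCADBADDBCAABDBABCABCADBAABDBABCADBADDBCAABDBABCAABABDBADDBCA ⇒ AB·DBA·BCA·AB·AB·DBA·DD·BCA·BCA·DBA·AB·DBA·BCA·DBA·DD·BCA·AB·DBA·BCA·AB·AB·DBA·DD·BCA·BCA·DBA·AB·DBA·BCA·DBA·DD·BCA·AB·DBA·BCA·AB·AB·DBA·DD·BCA·BCA·DBA·AB·DBA·BCA·DBA·DD·BCA·DBA·DD·BCA·AB·DBA·BCA·BCA·DBA·AB·DBA·BCA·DBA·DD·BCA·AB·DBA·BCA·AB·AB·DBA·DD·BCA·BCA·DBA·AB·DBA·BCA·DBA·DD·BCA·BCA·DBA·BCA·DBA·AB·DBA·BCA·AB·AB·DBA·DD·BCA·AB·DBA·BCA·AB·AB·DBA·DD·BCA·BCA·DBA·AB·DBA·BCA·DBA·DD·BCA·DBA·DD·BCA·AB·DBA·BCA·BCA·DBA·AB·DBA·BCA·DBA·DD·BCA·AB·DBA·BCA·AB·AB·DBA·DD·BCA·BCA·DBA·AB·DBA·BCA·DBA·DD·BCA·BCA·DBA·BCA·DBA·AB·DBA·BCA·AB·AB·DBA·DD·BCA
    A ↦ BCA
    B ↦ DBA
    C ↦ DD
    D ↦ AB

A->BCA, B->DBA, C->DD, D->AB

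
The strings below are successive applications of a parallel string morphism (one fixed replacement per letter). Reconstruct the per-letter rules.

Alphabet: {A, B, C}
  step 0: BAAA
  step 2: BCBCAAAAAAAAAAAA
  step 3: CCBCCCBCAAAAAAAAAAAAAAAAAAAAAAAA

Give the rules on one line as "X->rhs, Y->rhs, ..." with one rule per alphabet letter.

A->AA, B->CC, C->BC

  step 2 ⇒ step 3: BCBCAAAAAAAAAAAA ⇒ CC·BC·CC·BC·AA·AA·AA·AA·AA·AA·AA·AA·AA·AA·AA·AA
    A ↦ AA
    B ↦ CC
    C ↦ BC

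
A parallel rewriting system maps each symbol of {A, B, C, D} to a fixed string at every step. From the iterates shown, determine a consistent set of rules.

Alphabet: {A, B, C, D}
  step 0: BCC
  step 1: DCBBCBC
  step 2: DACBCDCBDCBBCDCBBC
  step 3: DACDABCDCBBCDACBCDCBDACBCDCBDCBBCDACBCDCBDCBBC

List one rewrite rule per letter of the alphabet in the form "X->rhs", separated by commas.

  step 2 ⇒ step 3: DACBCDCBDCBBCDCBBC ⇒ DAC·DA·BC·DCB·BC·DAC·BC·DCB·DAC·BC·DCB·DCB·BC·DAC·BC·DCB·DCB·BC
    A ↦ DA
    B ↦ DCB
    C ↦ BC
    D ↦ DAC

A->DA, B->DCB, C->BC, D->DAC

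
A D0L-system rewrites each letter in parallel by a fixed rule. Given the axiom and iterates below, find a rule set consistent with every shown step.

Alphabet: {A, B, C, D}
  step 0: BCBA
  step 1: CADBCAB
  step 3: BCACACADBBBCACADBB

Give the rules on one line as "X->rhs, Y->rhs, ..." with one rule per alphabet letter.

A->B, B->CA, C->DB, D->B

  step 0 ⇒ step 1: BCBA ⇒ CA·DB·CA·B
    A ↦ B
    B ↦ CA
    C ↦ DB
    D ↦ B  (constrained at step 1)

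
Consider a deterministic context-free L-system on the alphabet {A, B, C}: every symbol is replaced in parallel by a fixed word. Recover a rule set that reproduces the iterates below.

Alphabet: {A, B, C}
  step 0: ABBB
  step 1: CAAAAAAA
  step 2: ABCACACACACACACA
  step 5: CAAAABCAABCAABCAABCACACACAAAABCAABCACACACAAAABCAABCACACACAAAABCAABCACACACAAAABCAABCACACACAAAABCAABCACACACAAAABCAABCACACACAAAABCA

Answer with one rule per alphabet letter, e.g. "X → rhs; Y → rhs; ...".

  step 1 ⇒ step 2: CAAAAAAA ⇒ AB·CA·CA·CA·CA·CA·CA·CA
    A ↦ CA
    C ↦ AB
  step 0 ⇒ step 1: ABBB ⇒ CA·AA·AA·AA
    B ↦ AA

A->CA, B->AA, C->AB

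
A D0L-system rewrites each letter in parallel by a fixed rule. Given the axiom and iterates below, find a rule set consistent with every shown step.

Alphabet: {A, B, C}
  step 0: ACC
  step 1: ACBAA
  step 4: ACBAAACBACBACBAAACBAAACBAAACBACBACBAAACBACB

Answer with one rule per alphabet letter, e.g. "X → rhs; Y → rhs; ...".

  step 0 ⇒ step 1: ACC ⇒ ACB·A·A
    A ↦ ACB
    C ↦ A
    B ↦ A  (constrained at step 1)

A->ACB, B->A, C->A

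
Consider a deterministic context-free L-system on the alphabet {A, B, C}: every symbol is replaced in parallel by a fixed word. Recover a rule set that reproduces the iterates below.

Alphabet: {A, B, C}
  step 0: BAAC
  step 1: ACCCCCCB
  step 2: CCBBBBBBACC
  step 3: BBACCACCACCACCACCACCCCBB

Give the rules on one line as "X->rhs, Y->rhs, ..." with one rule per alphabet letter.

  step 2 ⇒ step 3: CCBBBBBBACC ⇒ B·B·ACC·ACC·ACC·ACC·ACC·ACC·CC·B·B
    A ↦ CC
    B ↦ ACC
    C ↦ B

A->CC, B->ACC, C->B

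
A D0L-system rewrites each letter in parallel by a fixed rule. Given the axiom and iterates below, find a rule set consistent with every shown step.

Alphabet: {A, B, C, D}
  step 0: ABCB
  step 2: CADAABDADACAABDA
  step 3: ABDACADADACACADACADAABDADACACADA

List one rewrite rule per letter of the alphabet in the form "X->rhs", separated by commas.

A->DA, B->CA, C->AB, D->CA

  step 2 ⇒ step 3: CADAABDADACAABDA ⇒ AB·DA·CA·DA·DA·CA·CA·DA·CA·DA·AB·DA·DA·CA·CA·DA
    A ↦ DA
    B ↦ CA
    C ↦ AB
    D ↦ CA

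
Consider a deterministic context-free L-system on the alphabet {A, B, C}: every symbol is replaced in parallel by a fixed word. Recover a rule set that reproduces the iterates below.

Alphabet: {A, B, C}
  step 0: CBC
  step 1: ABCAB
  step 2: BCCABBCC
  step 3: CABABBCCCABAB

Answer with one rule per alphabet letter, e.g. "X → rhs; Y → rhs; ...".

  step 2 ⇒ step 3: BCCABBCC ⇒ C·AB·AB·BC·C·C·AB·AB
    A ↦ BC
    B ↦ C
    C ↦ AB

A->BC, B->C, C->AB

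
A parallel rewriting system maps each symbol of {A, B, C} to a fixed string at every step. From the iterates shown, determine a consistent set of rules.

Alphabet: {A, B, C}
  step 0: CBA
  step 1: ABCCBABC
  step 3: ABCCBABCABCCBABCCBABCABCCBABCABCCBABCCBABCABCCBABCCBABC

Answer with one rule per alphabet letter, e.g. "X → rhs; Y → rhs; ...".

A->ABC, B->CB, C->ABC

  step 0 ⇒ step 1: CBA ⇒ ABC·CB·ABC
    A ↦ ABC
    B ↦ CB
    C ↦ ABC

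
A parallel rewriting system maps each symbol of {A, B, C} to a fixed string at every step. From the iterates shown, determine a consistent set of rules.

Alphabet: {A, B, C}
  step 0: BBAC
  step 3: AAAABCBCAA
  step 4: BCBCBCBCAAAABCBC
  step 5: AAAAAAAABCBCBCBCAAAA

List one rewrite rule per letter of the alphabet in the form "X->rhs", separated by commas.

A->BC, B->A, C->A

  step 4 ⇒ step 5: BCBCBCBCAAAABCBC ⇒ A·A·A·A·A·A·A·A·BC·BC·BC·BC·A·A·A·A
    A ↦ BC
    B ↦ A
    C ↦ A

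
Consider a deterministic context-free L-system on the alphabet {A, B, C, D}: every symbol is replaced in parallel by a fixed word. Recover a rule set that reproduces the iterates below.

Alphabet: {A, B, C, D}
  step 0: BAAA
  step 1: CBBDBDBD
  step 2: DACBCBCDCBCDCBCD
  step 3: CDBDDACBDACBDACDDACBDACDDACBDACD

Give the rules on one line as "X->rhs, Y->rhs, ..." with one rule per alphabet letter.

  step 2 ⇒ step 3: DACBCBCDCBCDCBCD ⇒ CD·BD·DA·CB·DA·CB·DA·CD·DA·CB·DA·CD·DA·CB·DA·CD
    A ↦ BD
    B ↦ CB
    C ↦ DA
    D ↦ CD

A->BD, B->CB, C->DA, D->CD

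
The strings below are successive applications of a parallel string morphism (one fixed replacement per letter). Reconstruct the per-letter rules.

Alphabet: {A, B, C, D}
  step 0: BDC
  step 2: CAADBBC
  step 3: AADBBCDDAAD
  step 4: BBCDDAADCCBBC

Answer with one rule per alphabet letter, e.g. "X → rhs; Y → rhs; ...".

A->B, B->D, C->AAD, D->C

  step 3 ⇒ step 4: AADBBCDDAAD ⇒ B·B·C·D·D·AAD·C·C·B·B·C
    A ↦ B
    B ↦ D
    C ↦ AAD
    D ↦ C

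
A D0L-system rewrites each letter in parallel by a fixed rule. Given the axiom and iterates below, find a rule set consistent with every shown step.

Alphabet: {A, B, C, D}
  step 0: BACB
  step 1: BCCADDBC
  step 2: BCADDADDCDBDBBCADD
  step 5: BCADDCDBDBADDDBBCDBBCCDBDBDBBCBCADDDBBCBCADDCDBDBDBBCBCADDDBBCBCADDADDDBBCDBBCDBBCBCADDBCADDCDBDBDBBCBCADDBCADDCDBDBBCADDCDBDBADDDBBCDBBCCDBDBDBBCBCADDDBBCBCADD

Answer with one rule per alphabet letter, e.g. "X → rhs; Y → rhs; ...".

A->C, B->BC, C->ADD, D->DB

  step 1 ⇒ step 2: BCCADDBC ⇒ BC·ADD·ADD·C·DB·DB·BC·ADD
    A ↦ C
    B ↦ BC
    C ↦ ADD
    D ↦ DB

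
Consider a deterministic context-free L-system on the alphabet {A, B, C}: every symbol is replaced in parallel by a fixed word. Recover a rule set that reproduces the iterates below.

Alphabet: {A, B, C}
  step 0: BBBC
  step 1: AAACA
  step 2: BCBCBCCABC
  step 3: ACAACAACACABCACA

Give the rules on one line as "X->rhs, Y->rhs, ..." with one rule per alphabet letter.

  step 2 ⇒ step 3: BCBCBCCABC ⇒ A·CA·A·CA·A·CA·CA·BC·A·CA
    A ↦ BC
    B ↦ A
    C ↦ CA

A->BC, B->A, C->CA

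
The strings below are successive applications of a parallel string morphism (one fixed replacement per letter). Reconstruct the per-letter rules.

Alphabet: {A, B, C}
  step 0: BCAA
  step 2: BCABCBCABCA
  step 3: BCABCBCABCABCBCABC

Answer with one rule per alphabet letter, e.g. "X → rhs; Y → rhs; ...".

A->BC, B->BC, C->A

  step 2 ⇒ step 3: BCABCBCABCA ⇒ BC·A·BC·BC·A·BC·A·BC·BC·A·BC
    A ↦ BC
    B ↦ BC
    C ↦ A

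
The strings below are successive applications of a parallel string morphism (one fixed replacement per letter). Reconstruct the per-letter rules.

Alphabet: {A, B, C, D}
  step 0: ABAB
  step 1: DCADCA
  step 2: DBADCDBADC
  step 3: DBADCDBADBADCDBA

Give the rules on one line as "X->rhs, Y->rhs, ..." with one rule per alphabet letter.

  step 2 ⇒ step 3: DBADCDBADC ⇒ DB·A·DC·DB·A·DB·A·DC·DB·A
    A ↦ DC
    B ↦ A
    C ↦ A
    D ↦ DB

A->DC, B->A, C->A, D->DB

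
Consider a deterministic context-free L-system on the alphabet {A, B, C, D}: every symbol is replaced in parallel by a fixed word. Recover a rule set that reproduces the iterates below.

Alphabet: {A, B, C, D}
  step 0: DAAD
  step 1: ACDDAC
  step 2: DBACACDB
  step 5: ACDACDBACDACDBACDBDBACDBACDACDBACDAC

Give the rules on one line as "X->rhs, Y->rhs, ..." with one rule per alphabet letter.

A->D, B->DAC, C->B, D->AC

  step 1 ⇒ step 2: ACDDAC ⇒ D·B·AC·AC·D·B
    A ↦ D
    C ↦ B
    D ↦ AC
    B ↦ DAC  (constrained at step 2)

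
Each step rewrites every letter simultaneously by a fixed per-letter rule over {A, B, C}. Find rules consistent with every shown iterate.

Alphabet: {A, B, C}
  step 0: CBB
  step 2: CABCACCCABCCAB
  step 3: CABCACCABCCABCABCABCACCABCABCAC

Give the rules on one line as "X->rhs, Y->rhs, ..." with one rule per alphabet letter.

  step 2 ⇒ step 3: CABCACCCABCCAB ⇒ CAB·C·AC·CAB·C·CAB·CAB·CAB·C·AC·CAB·CAB·C·AC
    A ↦ C
    B ↦ AC
    C ↦ CAB

A->C, B->AC, C->CAB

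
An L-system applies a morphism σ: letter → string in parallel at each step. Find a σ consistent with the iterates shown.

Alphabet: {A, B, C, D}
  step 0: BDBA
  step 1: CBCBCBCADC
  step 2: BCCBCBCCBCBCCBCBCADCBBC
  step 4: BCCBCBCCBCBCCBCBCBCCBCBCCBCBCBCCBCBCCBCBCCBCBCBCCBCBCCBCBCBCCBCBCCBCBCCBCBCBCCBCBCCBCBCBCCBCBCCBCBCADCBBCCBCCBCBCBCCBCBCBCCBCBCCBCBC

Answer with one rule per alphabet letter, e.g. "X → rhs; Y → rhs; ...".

A->ADC, B->CBC, C->BC, D->B

  step 1 ⇒ step 2: CBCBCBCADC ⇒ BC·CBC·BC·CBC·BC·CBC·BC·ADC·B·BC
    A ↦ ADC
    B ↦ CBC
    C ↦ BC
    D ↦ B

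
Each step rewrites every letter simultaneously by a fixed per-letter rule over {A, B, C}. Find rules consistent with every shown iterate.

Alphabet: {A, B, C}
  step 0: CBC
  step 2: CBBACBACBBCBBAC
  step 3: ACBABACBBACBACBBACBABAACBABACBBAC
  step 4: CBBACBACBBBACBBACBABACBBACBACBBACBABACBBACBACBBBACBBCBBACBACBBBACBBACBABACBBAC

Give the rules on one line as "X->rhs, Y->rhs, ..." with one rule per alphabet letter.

  step 3 ⇒ step 4: ACBABACBBACBACBBACBABAACBABACBBAC ⇒ CBB·AC·BA·CBB·BA·CBB·AC·BA·BA·CBB·AC·BA·CBB·AC·BA·BA·CBB·AC·BA·CBB·BA·CBB·CBB·AC·BA·CBB·BA·CBB·AC·BA·BA·CBB·AC
    A ↦ CBB
    B ↦ BA
    C ↦ AC

A->CBB, B->BA, C->AC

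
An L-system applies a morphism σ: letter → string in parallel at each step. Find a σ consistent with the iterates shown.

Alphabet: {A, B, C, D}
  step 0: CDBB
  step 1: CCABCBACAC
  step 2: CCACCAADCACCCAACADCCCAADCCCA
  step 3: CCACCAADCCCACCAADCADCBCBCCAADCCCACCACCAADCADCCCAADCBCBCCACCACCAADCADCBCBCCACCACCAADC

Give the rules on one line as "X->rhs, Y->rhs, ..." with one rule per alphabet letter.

  step 2 ⇒ step 3: CCACCAADCACCCAACADCCCAADCCCA ⇒ CCA·CCA·ADC·CCA·CCA·ADC·ADC·BCB·CCA·ADC·CCA·CCA·CCA·ADC·ADC·CCA·ADC·BCB·CCA·CCA·CCA·ADC·ADC·BCB·CCA·CCA·CCA·ADC
    A ↦ ADC
    C ↦ CCA
    D ↦ BCB
  step 0 ⇒ step 1: CDBB ⇒ CCA·BCB·AC·AC
    B ↦ AC

A->ADC, B->AC, C->CCA, D->BCB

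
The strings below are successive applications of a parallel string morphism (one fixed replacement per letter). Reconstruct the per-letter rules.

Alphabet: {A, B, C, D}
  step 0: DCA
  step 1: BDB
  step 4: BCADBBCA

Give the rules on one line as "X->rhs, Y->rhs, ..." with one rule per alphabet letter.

A->B, B->CA, C->D, D->B

  step 0 ⇒ step 1: DCA ⇒ B·D·B
    A ↦ B
    C ↦ D
    D ↦ B
    B ↦ CA  (constrained at step 1)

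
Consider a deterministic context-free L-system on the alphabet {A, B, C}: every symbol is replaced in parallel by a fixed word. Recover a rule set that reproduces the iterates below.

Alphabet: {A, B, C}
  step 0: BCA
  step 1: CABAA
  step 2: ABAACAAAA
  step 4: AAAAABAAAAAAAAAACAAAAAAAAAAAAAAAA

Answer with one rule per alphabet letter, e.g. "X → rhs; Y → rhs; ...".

  step 1 ⇒ step 2: CABAA ⇒ AB·AA·C·AA·AA
    A ↦ AA
    B ↦ C
    C ↦ AB

A->AA, B->C, C->AB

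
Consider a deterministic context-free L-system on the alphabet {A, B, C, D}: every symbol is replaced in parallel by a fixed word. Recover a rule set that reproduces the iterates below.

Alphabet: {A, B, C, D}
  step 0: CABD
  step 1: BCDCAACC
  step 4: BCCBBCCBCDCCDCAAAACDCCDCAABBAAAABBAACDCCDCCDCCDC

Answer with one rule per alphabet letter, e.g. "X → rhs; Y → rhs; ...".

  step 0 ⇒ step 1: CABD ⇒ B·CDC·AA·CC
    A ↦ CDC
    B ↦ AA
    C ↦ B
    D ↦ CC

A->CDC, B->AA, C->B, D->CC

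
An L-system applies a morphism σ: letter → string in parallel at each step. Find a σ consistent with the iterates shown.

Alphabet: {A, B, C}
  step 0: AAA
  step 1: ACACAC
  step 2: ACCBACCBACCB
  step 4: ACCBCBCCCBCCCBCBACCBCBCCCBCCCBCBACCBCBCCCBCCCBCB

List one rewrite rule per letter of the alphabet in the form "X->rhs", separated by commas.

  step 1 ⇒ step 2: ACACAC ⇒ AC·CB·AC·CB·AC·CB
    A ↦ AC
    C ↦ CB
    B ↦ CC  (constrained at step 2)

A->AC, B->CC, C->CB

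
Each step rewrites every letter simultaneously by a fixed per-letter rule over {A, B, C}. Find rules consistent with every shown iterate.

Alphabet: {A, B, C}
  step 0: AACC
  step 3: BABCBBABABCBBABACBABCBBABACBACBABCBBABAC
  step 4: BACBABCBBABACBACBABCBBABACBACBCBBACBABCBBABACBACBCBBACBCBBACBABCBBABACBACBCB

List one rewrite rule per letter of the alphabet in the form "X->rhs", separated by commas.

A->C, B->BA, C->BCB

  step 3 ⇒ step 4: BABCBBABABCBBABACBABCBBABACBACBABCBBABAC ⇒ BA·C·BA·BCB·BA·BA·C·BA·C·BA·BCB·BA·BA·C·BA·C·BCB·BA·C·BA·BCB·BA·BA·C·BA·C·BCB·BA·C·BCB·BA·C·BA·BCB·BA·BA·C·BA·C·BCB
    A ↦ C
    B ↦ BA
    C ↦ BCB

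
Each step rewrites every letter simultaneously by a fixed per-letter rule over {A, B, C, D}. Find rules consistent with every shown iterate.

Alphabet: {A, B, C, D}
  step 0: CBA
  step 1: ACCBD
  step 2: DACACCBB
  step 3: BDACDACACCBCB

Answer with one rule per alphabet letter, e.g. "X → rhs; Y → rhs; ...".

A->D, B->CB, C->AC, D->B

  step 2 ⇒ step 3: DACACCBB ⇒ B·D·AC·D·AC·AC·CB·CB
    A ↦ D
    B ↦ CB
    C ↦ AC
    D ↦ B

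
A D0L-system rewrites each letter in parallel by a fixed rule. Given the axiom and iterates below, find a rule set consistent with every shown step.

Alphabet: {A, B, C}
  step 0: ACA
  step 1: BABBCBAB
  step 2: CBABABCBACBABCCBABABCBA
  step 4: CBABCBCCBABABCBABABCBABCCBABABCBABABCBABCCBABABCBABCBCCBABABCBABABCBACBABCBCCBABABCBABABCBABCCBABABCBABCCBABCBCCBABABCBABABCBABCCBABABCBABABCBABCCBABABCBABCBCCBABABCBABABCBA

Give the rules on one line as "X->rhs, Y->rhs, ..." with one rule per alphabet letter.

  step 1 ⇒ step 2: BABBCBAB ⇒ CBA·BAB·CBA·CBA·BC·CBA·BAB·CBA
    A ↦ BAB
    B ↦ CBA
    C ↦ BC

A->BAB, B->CBA, C->BC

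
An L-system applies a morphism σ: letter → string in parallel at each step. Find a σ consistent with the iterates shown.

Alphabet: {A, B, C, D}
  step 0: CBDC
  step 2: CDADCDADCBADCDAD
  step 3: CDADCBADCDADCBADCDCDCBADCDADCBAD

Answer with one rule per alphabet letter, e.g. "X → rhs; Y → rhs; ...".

A->CB, B->CD, C->CD, D->AD

  step 2 ⇒ step 3: CDADCDADCBADCDAD ⇒ CD·AD·CB·AD·CD·AD·CB·AD·CD·CD·CB·AD·CD·AD·CB·AD
    A ↦ CB
    B ↦ CD
    C ↦ CD
    D ↦ AD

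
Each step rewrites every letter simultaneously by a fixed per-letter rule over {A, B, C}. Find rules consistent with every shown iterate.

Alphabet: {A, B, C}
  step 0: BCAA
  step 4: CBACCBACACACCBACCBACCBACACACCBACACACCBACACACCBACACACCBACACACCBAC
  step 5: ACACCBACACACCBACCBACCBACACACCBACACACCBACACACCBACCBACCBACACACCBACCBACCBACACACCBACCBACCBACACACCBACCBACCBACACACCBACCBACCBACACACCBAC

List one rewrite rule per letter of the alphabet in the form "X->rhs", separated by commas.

A->CB, B->AC, C->AC

  step 4 ⇒ step 5: CBACCBACACACCBACCBACCBACACACCBACACACCBACACACCBACACACCBACACACCBAC ⇒ AC·AC·CB·AC·AC·AC·CB·AC·CB·AC·CB·AC·AC·AC·CB·AC·AC·AC·CB·AC·AC·AC·CB·AC·CB·AC·CB·AC·AC·AC·CB·AC·CB·AC·CB·AC·AC·AC·CB·AC·CB·AC·CB·AC·AC·AC·CB·AC·CB·AC·CB·AC·AC·AC·CB·AC·CB·AC·CB·AC·AC·AC·CB·AC
    A ↦ CB
    B ↦ AC
    C ↦ AC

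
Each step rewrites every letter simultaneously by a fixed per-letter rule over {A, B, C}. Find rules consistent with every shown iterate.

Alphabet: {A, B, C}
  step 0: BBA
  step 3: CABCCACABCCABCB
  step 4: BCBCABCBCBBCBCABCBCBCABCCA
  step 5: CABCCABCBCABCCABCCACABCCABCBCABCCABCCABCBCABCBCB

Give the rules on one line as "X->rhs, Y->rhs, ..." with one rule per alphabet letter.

  step 4 ⇒ step 5: BCBCABCBCBBCBCABCBCBCABCCA ⇒ CA·BC·CA·BC·B·CA·BC·CA·BC·CA·CA·BC·CA·BC·B·CA·BC·CA·BC·CA·BC·B·CA·BC·BC·B
    A ↦ B
    B ↦ CA
    C ↦ BC

A->B, B->CA, C->BC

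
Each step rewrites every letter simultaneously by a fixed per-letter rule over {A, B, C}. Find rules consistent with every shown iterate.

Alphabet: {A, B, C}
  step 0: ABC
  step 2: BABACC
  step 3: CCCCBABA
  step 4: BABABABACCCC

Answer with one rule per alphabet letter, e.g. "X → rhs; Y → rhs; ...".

A->C, B->C, C->BA

  step 3 ⇒ step 4: CCCCBABA ⇒ BA·BA·BA·BA·C·C·C·C
    A ↦ C
    B ↦ C
    C ↦ BA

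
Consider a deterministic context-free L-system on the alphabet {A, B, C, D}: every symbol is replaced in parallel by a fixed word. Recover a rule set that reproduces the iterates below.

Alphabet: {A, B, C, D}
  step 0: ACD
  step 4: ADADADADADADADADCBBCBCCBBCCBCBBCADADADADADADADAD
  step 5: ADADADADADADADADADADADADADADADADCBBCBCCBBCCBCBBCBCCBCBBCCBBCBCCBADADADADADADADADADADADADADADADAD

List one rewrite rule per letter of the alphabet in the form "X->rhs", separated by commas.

A->AD, B->BC, C->CB, D->AD

  step 4 ⇒ step 5: ADADADADADADADADCBBCBCCBBCCBCBBCADADADADADADADAD ⇒ AD·AD·AD·AD·AD·AD·AD·AD·AD·AD·AD·AD·AD·AD·AD·AD·CB·BC·BC·CB·BC·CB·CB·BC·BC·CB·CB·BC·CB·BC·BC·CB·AD·AD·AD·AD·AD·AD·AD·AD·AD·AD·AD·AD·AD·AD·AD·AD
    A ↦ AD
    B ↦ BC
    C ↦ CB
    D ↦ AD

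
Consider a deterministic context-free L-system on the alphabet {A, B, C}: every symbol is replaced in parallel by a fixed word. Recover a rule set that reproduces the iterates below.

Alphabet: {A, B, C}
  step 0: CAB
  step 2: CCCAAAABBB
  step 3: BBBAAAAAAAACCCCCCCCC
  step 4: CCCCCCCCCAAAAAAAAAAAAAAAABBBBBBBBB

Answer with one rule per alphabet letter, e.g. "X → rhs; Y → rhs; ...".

  step 3 ⇒ step 4: BBBAAAAAAAACCCCCCCCC ⇒ CCC·CCC·CCC·AA·AA·AA·AA·AA·AA·AA·AA·B·B·B·B·B·B·B·B·B
    A ↦ AA
    B ↦ CCC
    C ↦ B

A->AA, B->CCC, C->B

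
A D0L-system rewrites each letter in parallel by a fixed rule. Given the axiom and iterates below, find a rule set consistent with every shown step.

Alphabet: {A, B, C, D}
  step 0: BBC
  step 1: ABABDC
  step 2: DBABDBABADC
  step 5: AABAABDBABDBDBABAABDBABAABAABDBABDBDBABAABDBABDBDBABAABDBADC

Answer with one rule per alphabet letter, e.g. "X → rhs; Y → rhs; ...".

A->DB, B->AB, C->DC, D->A

  step 1 ⇒ step 2: ABABDC ⇒ DB·AB·DB·AB·A·DC
    A ↦ DB
    B ↦ AB
    C ↦ DC
    D ↦ A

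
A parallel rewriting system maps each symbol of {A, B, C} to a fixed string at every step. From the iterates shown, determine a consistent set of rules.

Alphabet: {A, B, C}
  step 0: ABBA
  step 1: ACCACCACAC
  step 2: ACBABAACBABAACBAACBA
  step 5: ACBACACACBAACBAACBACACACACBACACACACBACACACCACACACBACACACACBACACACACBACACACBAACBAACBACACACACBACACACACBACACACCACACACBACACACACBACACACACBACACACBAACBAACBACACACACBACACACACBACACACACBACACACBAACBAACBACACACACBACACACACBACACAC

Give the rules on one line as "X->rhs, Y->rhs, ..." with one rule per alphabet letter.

A->AC, B->CAC, C->BA

  step 1 ⇒ step 2: ACCACCACAC ⇒ AC·BA·BA·AC·BA·BA·AC·BA·AC·BA
    A ↦ AC
    C ↦ BA
  step 0 ⇒ step 1: ABBA ⇒ AC·CAC·CAC·AC
    B ↦ CAC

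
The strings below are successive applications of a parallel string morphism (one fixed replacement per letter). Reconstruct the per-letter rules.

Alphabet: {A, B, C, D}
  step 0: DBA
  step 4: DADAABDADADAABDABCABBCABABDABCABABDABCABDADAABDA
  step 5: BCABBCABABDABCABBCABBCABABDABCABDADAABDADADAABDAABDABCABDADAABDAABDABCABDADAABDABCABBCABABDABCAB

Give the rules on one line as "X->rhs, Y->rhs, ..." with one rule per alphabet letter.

  step 4 ⇒ step 5: DADAABDADADAABDABCABBCABABDABCABABDABCABDADAABDA ⇒ BC·AB·BC·AB·AB·DA·BC·AB·BC·AB·BC·AB·AB·DA·BC·AB·DA·DA·AB·DA·DA·DA·AB·DA·AB·DA·BC·AB·DA·DA·AB·DA·AB·DA·BC·AB·DA·DA·AB·DA·BC·AB·BC·AB·AB·DA·BC·AB
    A ↦ AB
    B ↦ DA
    C ↦ DA
    D ↦ BC

A->AB, B->DA, C->DA, D->BC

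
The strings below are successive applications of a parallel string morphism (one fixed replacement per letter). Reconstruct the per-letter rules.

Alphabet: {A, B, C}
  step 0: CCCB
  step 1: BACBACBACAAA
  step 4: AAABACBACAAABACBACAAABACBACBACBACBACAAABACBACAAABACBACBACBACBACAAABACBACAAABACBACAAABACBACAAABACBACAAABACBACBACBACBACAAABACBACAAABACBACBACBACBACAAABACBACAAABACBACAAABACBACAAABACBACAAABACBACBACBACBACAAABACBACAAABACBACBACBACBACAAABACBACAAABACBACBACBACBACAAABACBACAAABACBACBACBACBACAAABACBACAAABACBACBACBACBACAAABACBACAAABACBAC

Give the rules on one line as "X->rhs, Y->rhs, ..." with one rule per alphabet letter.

  step 0 ⇒ step 1: CCCB ⇒ BAC·BAC·BAC·AAA
    B ↦ AAA
    C ↦ BAC
    A ↦ BAC  (constrained at step 1)

A->BAC, B->AAA, C->BAC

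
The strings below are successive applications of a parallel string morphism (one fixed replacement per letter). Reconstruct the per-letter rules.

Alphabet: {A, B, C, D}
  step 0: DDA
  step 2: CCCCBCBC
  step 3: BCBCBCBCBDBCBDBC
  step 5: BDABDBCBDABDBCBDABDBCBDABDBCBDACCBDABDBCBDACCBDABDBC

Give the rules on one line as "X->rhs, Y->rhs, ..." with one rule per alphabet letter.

A->CC, B->BD, C->BC, D->A

  step 2 ⇒ step 3: CCCCBCBC ⇒ BC·BC·BC·BC·BD·BC·BD·BC
    B ↦ BD
    C ↦ BC
    A ↦ CC  (constrained at step 0)
    D ↦ A  (constrained at step 0)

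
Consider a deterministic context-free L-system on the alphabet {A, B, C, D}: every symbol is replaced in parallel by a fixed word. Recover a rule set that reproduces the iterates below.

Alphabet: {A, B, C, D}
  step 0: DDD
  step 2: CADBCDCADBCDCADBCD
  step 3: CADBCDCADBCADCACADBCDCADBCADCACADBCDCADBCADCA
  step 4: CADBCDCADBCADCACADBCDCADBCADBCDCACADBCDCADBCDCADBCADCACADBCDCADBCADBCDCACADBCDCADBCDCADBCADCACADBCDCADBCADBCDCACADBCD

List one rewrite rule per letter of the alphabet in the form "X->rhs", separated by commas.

  step 3 ⇒ step 4: CADBCDCADBCADCACADBCDCADBCADCACADBCDCADBCADCA ⇒ CAD·BCD·CA·DB·CAD·CA·CAD·BCD·CA·DB·CAD·BCD·CA·CAD·BCD·CAD·BCD·CA·DB·CAD·CA·CAD·BCD·CA·DB·CAD·BCD·CA·CAD·BCD·CAD·BCD·CA·DB·CAD·CA·CAD·BCD·CA·DB·CAD·BCD·CA·CAD·BCD
    A ↦ BCD
    B ↦ DB
    C ↦ CAD
    D ↦ CA

A->BCD, B->DB, C->CAD, D->CA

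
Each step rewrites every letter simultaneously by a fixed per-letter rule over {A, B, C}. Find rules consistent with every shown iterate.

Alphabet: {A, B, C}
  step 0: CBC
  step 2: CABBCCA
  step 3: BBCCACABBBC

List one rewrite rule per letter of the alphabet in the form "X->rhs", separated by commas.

  step 2 ⇒ step 3: CABBCCA ⇒ B·BC·CA·CA·B·B·BC
    A ↦ BC
    B ↦ CA
    C ↦ B

A->BC, B->CA, C->B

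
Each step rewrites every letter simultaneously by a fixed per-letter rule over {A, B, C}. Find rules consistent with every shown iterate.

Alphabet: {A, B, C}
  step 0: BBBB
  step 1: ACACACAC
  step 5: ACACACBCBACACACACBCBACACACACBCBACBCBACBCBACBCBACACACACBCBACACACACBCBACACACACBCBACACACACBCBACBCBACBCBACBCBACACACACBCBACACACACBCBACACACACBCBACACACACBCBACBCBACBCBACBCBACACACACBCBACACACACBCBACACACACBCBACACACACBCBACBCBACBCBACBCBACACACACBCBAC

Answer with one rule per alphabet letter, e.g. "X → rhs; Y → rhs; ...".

  step 0 ⇒ step 1: BBBB ⇒ AC·AC·AC·AC
    B ↦ AC
    A ↦ BCB  (constrained at step 1)
    C ↦ AC  (constrained at step 1)

A->BCB, B->AC, C->AC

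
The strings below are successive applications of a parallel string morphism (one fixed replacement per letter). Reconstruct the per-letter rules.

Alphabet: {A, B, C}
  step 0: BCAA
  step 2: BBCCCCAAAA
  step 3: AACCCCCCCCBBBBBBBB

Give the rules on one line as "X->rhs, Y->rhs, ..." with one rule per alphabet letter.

  step 2 ⇒ step 3: BBCCCCAAAA ⇒ A·A·CC·CC·CC·CC·BB·BB·BB·BB
    A ↦ BB
    B ↦ A
    C ↦ CC

A->BB, B->A, C->CC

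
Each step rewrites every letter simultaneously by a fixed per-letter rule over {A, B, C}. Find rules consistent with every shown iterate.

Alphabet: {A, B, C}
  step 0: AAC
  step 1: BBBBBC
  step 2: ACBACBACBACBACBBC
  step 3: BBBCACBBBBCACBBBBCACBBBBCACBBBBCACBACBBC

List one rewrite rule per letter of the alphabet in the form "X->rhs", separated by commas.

A->BB, B->ACB, C->BC

  step 2 ⇒ step 3: ACBACBACBACBACBBC ⇒ BB·BC·ACB·BB·BC·ACB·BB·BC·ACB·BB·BC·ACB·BB·BC·ACB·ACB·BC
    A ↦ BB
    B ↦ ACB
    C ↦ BC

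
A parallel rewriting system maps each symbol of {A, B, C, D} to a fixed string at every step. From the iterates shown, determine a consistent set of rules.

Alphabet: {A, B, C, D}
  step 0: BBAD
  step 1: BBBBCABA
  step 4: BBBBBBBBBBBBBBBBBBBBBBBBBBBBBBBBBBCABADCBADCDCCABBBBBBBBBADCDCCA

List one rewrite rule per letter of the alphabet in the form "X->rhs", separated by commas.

A->CA, B->BB, C->DC, D->BA

  step 0 ⇒ step 1: BBAD ⇒ BB·BB·CA·BA
    A ↦ CA
    B ↦ BB
    D ↦ BA
    C ↦ DC  (constrained at step 1)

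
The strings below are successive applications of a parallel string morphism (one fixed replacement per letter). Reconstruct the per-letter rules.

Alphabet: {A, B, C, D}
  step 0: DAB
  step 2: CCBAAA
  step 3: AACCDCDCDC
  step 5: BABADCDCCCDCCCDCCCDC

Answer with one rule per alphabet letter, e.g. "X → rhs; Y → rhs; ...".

A->DC, B->CC, C->A, D->B

  step 2 ⇒ step 3: CCBAAA ⇒ A·A·CC·DC·DC·DC
    A ↦ DC
    B ↦ CC
    C ↦ A
    D ↦ B  (constrained at step 0)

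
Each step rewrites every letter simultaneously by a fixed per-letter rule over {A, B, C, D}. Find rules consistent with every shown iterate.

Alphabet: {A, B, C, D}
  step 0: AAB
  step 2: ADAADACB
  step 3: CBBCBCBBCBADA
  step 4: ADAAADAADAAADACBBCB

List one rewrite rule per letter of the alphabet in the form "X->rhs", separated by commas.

  step 3 ⇒ step 4: CBBCBCBBCBADA ⇒ AD·A·A·AD·A·AD·A·A·AD·A·CB·B·CB
    A ↦ CB
    B ↦ A
    C ↦ AD
    D ↦ B

A->CB, B->A, C->AD, D->B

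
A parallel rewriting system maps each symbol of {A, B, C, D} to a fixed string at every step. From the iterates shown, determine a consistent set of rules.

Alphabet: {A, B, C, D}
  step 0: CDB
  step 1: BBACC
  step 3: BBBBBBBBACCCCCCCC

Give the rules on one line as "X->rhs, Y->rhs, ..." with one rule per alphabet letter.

A->D, B->CC, C->BB, D->A

  step 0 ⇒ step 1: CDB ⇒ BB·A·CC
    B ↦ CC
    C ↦ BB
    D ↦ A
    A ↦ D  (constrained at step 1)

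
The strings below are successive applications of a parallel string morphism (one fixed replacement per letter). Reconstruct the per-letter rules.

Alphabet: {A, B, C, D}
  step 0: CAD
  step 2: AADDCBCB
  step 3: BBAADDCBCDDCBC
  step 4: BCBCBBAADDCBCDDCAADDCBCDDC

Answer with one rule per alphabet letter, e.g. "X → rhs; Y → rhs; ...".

A->B, B->BC, C->DDC, D->A

  step 3 ⇒ step 4: BBAADDCBCDDCBC ⇒ BC·BC·B·B·A·A·DDC·BC·DDC·A·A·DDC·BC·DDC
    A ↦ B
    B ↦ BC
    C ↦ DDC
    D ↦ A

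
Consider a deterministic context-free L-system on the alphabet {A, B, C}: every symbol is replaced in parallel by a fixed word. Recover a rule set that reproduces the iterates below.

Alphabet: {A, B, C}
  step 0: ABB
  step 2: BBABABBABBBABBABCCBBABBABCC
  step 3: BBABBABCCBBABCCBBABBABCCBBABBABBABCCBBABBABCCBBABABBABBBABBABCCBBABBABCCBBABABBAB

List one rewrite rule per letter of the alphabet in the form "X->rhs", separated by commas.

A->BCC, B->BBA, C->BAB

  step 2 ⇒ step 3: BBABABBABBBABBABCCBBABBABCC ⇒ BBA·BBA·BCC·BBA·BCC·BBA·BBA·BCC·BBA·BBA·BBA·BCC·BBA·BBA·BCC·BBA·BAB·BAB·BBA·BBA·BCC·BBA·BBA·BCC·BBA·BAB·BAB
    A ↦ BCC
    B ↦ BBA
    C ↦ BAB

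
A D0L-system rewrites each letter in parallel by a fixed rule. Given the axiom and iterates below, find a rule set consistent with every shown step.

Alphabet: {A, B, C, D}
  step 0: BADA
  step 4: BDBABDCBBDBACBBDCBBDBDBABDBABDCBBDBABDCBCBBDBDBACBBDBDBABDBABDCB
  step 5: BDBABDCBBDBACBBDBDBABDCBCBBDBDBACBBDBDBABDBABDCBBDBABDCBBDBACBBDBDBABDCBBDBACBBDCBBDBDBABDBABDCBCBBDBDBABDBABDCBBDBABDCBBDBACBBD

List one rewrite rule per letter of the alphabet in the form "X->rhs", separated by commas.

  step 4 ⇒ step 5: BDBABDCBBDBACBBDCBBDBDBABDBABDCBBDBABDCBCBBDBDBACBBDBDBABDBABDCB ⇒ BD·BA·BD·CB·BD·BA·CB·BD·BD·BA·BD·CB·CB·BD·BD·BA·CB·BD·BD·BA·BD·BA·BD·CB·BD·BA·BD·CB·BD·BA·CB·BD·BD·BA·BD·CB·BD·BA·CB·BD·CB·BD·BD·BA·BD·BA·BD·CB·CB·BD·BD·BA·BD·BA·BD·CB·BD·BA·BD·CB·BD·BA·CB·BD
    A ↦ CB
    B ↦ BD
    C ↦ CB
    D ↦ BA

A->CB, B->BD, C->CB, D->BA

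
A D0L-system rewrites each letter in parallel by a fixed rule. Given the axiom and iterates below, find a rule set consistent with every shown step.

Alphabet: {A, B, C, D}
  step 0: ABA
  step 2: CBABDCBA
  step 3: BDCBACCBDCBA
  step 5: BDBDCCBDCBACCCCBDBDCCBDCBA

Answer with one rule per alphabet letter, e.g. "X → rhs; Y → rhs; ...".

A->BA, B->C, C->BD, D->C

  step 2 ⇒ step 3: CBABDCBA ⇒ BD·C·BA·C·C·BD·C·BA
    A ↦ BA
    B ↦ C
    C ↦ BD
    D ↦ C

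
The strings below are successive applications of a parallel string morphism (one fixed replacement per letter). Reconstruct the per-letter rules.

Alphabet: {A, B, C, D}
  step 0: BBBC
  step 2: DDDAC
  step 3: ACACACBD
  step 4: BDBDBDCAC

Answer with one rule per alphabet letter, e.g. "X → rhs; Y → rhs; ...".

  step 3 ⇒ step 4: ACACACBD ⇒ B·D·B·D·B·D·C·AC
    A ↦ B
    B ↦ C
    C ↦ D
    D ↦ AC

A->B, B->C, C->D, D->AC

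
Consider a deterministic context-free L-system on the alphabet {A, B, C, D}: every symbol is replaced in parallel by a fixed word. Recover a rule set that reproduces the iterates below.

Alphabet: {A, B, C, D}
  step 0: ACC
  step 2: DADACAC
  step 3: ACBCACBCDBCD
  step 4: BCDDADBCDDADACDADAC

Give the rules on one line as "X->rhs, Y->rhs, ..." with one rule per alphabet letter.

A->BC, B->DA, C->D, D->AC

  step 3 ⇒ step 4: ACBCACBCDBCD ⇒ BC·D·DA·D·BC·D·DA·D·AC·DA·D·AC
    A ↦ BC
    B ↦ DA
    C ↦ D
    D ↦ AC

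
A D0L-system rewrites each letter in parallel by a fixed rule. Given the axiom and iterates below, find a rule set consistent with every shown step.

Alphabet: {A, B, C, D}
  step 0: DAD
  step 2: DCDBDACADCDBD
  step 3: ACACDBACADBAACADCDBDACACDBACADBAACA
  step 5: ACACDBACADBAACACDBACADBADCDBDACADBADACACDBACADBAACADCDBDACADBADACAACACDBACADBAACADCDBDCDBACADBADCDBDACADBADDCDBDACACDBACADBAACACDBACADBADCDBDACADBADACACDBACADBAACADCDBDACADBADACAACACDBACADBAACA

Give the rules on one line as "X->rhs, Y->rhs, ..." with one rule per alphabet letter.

  step 2 ⇒ step 3: DCDBDACADCDBD ⇒ ACA·CDB·ACA·DBA·ACA·D·CDB·D·ACA·CDB·ACA·DBA·ACA
    A ↦ D
    B ↦ DBA
    C ↦ CDB
    D ↦ ACA

A->D, B->DBA, C->CDB, D->ACA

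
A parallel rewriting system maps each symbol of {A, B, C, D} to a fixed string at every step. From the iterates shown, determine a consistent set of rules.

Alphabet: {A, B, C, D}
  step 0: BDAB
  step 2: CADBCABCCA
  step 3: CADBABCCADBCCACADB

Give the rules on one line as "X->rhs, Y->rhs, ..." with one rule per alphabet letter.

  step 2 ⇒ step 3: CADBCABCCA ⇒ CA·DB·AB·C·CA·DB·C·CA·CA·DB
    A ↦ DB
    B ↦ C
    C ↦ CA
    D ↦ AB

A->DB, B->C, C->CA, D->AB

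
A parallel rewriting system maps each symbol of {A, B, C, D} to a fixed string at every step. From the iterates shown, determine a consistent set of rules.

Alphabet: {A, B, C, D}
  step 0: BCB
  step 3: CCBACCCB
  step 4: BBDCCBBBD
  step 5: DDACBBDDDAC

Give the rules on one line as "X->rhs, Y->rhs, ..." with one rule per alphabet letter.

A->CC, B->D, C->B, D->AC

  step 4 ⇒ step 5: BBDCCBBBD ⇒ D·D·AC·B·B·D·D·D·AC
    B ↦ D
    C ↦ B
    D ↦ AC
  step 3 ⇒ step 4: CCBACCCB ⇒ B·B·D·CC·B·B·B·D
    A ↦ CC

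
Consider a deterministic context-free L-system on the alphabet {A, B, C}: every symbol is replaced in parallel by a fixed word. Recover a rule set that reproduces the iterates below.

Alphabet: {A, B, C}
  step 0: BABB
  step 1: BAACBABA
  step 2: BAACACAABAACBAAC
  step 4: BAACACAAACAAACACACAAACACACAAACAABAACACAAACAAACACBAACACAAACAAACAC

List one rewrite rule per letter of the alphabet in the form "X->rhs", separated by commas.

A->AC, B->BA, C->AA

  step 1 ⇒ step 2: BAACBABA ⇒ BA·AC·AC·AA·BA·AC·BA·AC
    A ↦ AC
    B ↦ BA
    C ↦ AA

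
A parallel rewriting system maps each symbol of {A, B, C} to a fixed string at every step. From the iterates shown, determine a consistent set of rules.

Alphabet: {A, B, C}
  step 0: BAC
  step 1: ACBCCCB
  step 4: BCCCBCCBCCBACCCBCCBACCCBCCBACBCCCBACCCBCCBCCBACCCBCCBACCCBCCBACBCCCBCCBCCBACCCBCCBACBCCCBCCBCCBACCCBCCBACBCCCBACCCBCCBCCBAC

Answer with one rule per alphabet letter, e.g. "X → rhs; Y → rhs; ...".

A->BC, B->AC, C->CCB

  step 0 ⇒ step 1: BAC ⇒ AC·BC·CCB
    A ↦ BC
    B ↦ AC
    C ↦ CCB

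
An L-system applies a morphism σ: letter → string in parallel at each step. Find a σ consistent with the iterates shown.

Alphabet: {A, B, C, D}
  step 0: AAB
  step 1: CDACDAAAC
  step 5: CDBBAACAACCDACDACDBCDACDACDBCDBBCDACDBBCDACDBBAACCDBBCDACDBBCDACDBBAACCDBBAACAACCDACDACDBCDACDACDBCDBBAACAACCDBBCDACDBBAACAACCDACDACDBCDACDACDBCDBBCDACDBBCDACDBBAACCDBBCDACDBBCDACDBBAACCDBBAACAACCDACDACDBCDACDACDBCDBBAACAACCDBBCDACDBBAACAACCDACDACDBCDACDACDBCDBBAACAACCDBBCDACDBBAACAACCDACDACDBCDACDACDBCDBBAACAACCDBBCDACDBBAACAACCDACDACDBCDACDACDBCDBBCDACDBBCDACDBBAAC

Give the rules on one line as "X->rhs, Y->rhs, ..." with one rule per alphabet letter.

A->CDA, B->AAC, C->CDB, D->B

  step 0 ⇒ step 1: AAB ⇒ CDA·CDA·AAC
    A ↦ CDA
    B ↦ AAC
    C ↦ CDB  (constrained at step 1)
    D ↦ B  (constrained at step 1)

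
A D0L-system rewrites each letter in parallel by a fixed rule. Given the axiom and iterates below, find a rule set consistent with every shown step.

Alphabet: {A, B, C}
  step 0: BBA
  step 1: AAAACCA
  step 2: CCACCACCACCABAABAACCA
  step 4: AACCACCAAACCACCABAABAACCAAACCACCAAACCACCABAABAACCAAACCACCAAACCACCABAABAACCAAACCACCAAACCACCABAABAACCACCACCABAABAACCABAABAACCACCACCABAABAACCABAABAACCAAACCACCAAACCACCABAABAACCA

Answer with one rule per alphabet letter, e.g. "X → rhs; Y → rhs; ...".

A->CCA, B->AA, C->BAA

  step 1 ⇒ step 2: AAAACCA ⇒ CCA·CCA·CCA·CCA·BAA·BAA·CCA
    A ↦ CCA
    C ↦ BAA
  step 0 ⇒ step 1: BBA ⇒ AA·AA·CCA
    B ↦ AA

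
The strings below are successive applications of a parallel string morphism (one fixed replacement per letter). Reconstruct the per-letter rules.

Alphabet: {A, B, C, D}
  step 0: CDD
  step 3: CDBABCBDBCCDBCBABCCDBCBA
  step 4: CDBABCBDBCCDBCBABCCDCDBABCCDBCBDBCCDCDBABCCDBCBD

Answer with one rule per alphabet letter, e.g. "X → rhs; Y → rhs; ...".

  step 3 ⇒ step 4: CDBABCBDBCCDBCBABCCDBCBA ⇒ CD·BA·BC·BD·BC·CD·BC·BA·BC·CD·CD·BA·BC·CD·BC·BD·BC·CD·CD·BA·BC·CD·BC·BD
    A ↦ BD
    B ↦ BC
    C ↦ CD
    D ↦ BA

A->BD, B->BC, C->CD, D->BA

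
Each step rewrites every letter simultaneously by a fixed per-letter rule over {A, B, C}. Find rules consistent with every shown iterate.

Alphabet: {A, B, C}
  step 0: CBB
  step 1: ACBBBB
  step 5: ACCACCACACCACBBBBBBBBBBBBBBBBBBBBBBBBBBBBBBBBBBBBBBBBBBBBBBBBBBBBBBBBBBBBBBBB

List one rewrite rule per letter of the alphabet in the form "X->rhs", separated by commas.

A->C, B->BB, C->AC

  step 0 ⇒ step 1: CBB ⇒ AC·BB·BB
    B ↦ BB
    C ↦ AC
    A ↦ C  (constrained at step 1)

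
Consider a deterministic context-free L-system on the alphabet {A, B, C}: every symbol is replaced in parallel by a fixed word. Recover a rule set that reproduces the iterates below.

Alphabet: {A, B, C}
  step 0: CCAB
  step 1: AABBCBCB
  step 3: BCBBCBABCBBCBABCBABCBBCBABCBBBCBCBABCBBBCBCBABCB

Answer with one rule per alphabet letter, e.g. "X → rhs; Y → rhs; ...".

  step 0 ⇒ step 1: CCAB ⇒ A·A·BBC·BCB
    A ↦ BBC
    B ↦ BCB
    C ↦ A

A->BBC, B->BCB, C->A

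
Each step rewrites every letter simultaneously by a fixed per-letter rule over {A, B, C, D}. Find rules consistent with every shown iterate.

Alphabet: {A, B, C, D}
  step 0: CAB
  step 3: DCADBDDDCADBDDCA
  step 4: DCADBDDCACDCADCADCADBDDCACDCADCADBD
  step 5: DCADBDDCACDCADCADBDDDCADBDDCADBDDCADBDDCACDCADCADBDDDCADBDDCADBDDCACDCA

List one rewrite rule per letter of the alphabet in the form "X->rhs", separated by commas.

  step 4 ⇒ step 5: DCADBDDCACDCADCADCADBDDCACDCADCADBD ⇒ DCA·D·BD·DCA·C·DCA·DCA·D·BD·D·DCA·D·BD·DCA·D·BD·DCA·D·BD·DCA·C·DCA·DCA·D·BD·D·DCA·D·BD·DCA·D·BD·DCA·C·DCA
    A ↦ BD
    B ↦ C
    C ↦ D
    D ↦ DCA

A->BD, B->C, C->D, D->DCA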